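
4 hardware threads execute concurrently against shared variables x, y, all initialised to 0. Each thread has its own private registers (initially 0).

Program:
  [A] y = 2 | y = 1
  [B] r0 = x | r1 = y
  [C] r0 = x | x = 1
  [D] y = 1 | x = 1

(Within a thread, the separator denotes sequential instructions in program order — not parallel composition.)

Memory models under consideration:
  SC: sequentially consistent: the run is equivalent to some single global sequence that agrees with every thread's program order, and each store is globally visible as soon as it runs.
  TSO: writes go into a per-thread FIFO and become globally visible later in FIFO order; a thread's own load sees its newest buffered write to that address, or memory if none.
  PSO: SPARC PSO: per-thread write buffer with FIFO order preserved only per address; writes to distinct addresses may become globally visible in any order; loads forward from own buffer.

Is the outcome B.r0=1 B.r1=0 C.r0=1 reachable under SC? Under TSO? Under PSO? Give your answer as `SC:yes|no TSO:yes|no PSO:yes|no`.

SC:no TSO:no PSO:yes

outcome vector order: (B.r0,B.r1,C.r0)
SC: 11 outcomes — {<0 0 0>, <0 0 1>, <0 1 0>, <0 1 1>, <0 2 0>, <0 2 1>, <1 0 0>, <1 1 0>, <1 1 1>, <1 2 0>, <1 2 1>}
TSO: 11 outcomes — {<0 0 0>, <0 0 1>, <0 1 0>, <0 1 1>, <0 2 0>, <0 2 1>, <1 0 0>, <1 1 0>, <1 1 1>, <1 2 0>, <1 2 1>}
PSO: 12 outcomes — {<0 0 0>, <0 0 1>, <0 1 0>, <0 1 1>, <0 2 0>, <0 2 1>, <1 0 0>, <1 0 1>, <1 1 0>, <1 1 1>, <1 2 0>, <1 2 1>}
target <1 0 1> ∈ {PSO}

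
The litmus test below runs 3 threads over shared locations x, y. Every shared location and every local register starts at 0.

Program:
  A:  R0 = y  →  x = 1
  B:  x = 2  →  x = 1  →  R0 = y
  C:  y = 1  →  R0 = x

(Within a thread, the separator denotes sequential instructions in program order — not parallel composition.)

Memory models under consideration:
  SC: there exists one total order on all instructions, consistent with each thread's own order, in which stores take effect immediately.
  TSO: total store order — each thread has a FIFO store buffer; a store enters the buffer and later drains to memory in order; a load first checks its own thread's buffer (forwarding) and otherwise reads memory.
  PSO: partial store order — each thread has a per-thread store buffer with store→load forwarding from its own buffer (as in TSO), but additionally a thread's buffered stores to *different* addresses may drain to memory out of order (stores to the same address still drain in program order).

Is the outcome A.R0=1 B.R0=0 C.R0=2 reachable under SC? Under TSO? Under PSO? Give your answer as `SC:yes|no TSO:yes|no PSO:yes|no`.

SC:no TSO:yes PSO:yes

outcome vector order: (A.R0,B.R0,C.R0)
SC: 8 outcomes — {(0,0,1) (0,1,0) (0,1,1) (0,1,2) (1,0,1) (1,1,0) (1,1,1) (1,1,2)}
TSO: 12 outcomes — {(0,0,0) (0,0,1) (0,0,2) (0,1,0) (0,1,1) (0,1,2) (1,0,0) (1,0,1) (1,0,2) (1,1,0) (1,1,1) (1,1,2)}
PSO: 12 outcomes — {(0,0,0) (0,0,1) (0,0,2) (0,1,0) (0,1,1) (0,1,2) (1,0,0) (1,0,1) (1,0,2) (1,1,0) (1,1,1) (1,1,2)}
target (1,0,2) ∈ {TSO,PSO}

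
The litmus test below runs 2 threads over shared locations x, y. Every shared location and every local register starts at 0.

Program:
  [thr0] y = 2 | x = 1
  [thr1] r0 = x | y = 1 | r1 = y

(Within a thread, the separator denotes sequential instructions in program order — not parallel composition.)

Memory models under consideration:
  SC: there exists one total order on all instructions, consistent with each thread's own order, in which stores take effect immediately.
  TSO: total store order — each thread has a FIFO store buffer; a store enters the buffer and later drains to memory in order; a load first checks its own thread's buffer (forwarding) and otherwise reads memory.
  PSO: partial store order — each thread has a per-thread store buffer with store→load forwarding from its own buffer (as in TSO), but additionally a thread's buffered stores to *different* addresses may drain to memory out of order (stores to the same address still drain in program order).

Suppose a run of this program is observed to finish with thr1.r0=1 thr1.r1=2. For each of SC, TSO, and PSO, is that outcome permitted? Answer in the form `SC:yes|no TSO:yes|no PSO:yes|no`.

outcome vector order: (thr1.r0,thr1.r1)
SC: 3 outcomes — {<0 1>, <0 2>, <1 1>}
TSO: 3 outcomes — {<0 1>, <0 2>, <1 1>}
PSO: 4 outcomes — {<0 1>, <0 2>, <1 1>, <1 2>}
target <1 2> ∈ {PSO}

SC:no TSO:no PSO:yes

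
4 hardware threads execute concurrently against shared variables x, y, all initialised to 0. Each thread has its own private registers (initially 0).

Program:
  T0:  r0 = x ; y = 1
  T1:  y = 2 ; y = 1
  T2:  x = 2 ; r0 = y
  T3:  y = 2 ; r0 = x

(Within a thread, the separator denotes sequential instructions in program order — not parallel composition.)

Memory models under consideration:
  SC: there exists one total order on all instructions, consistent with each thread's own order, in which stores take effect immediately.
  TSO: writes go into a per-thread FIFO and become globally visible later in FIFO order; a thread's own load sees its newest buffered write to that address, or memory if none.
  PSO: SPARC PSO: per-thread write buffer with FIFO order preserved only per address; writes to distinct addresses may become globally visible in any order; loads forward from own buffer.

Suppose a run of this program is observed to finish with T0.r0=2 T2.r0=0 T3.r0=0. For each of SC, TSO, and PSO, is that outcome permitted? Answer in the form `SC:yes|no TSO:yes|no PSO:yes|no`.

outcome vector order: (T0.r0,T2.r0,T3.r0)
under SC → <0 0 2>, <0 1 0>, <0 1 2>, <0 2 0>, <0 2 2>, <2 0 2>, <2 1 0>, <2 1 2>, <2 2 0>, <2 2 2>
under TSO → <0 0 0>, <0 0 2>, <0 1 0>, <0 1 2>, <0 2 0>, <0 2 2>, <2 0 0>, <2 0 2>, <2 1 0>, <2 1 2>, <2 2 0>, <2 2 2>
under PSO → <0 0 0>, <0 0 2>, <0 1 0>, <0 1 2>, <0 2 0>, <0 2 2>, <2 0 0>, <2 0 2>, <2 1 0>, <2 1 2>, <2 2 0>, <2 2 2>
target <2 0 0> ∈ {TSO,PSO}

SC:no TSO:yes PSO:yes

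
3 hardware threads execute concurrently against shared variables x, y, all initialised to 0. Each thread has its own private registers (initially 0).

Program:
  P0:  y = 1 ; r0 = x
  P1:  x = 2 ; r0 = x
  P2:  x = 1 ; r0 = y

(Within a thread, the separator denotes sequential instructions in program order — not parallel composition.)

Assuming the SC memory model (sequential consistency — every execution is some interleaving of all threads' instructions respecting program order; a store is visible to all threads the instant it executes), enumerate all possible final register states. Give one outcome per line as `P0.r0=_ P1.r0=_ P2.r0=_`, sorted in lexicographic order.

outcome vector order: (P0.r0,P1.r0,P2.r0)
|SC outcomes| = 9

P0.r0=0 P1.r0=1 P2.r0=1
P0.r0=0 P1.r0=2 P2.r0=1
P0.r0=1 P1.r0=1 P2.r0=0
P0.r0=1 P1.r0=1 P2.r0=1
P0.r0=1 P1.r0=2 P2.r0=0
P0.r0=1 P1.r0=2 P2.r0=1
P0.r0=2 P1.r0=1 P2.r0=1
P0.r0=2 P1.r0=2 P2.r0=0
P0.r0=2 P1.r0=2 P2.r0=1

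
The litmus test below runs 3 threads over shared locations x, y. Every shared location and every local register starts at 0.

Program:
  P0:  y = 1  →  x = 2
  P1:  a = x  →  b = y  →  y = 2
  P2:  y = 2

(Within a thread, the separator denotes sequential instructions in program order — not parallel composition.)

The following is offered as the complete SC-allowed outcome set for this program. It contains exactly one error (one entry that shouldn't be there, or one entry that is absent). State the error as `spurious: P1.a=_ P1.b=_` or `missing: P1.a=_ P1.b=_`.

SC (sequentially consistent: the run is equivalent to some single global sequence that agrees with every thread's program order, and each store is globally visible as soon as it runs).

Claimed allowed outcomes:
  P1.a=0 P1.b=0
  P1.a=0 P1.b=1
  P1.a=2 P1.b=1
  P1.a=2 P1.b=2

outcome vector order: (P1.a,P1.b)
under SC → (0,0); (0,1); (0,2); (2,1); (2,2)
SC∖claimed = {(0,2)}

missing: P1.a=0 P1.b=2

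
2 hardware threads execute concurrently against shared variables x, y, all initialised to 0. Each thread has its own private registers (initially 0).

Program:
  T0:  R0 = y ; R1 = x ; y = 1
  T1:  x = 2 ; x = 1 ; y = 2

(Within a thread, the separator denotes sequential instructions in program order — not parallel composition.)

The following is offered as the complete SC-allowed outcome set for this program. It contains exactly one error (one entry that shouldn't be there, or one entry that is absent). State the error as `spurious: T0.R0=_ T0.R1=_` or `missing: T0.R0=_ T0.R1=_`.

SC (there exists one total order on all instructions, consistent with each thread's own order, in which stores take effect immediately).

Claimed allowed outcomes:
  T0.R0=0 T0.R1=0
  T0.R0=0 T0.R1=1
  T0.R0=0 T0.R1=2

outcome vector order: (T0.R0,T0.R1)
under SC → (0,0), (0,1), (0,2), (2,1)
SC∖claimed = {(2,1)}

missing: T0.R0=2 T0.R1=1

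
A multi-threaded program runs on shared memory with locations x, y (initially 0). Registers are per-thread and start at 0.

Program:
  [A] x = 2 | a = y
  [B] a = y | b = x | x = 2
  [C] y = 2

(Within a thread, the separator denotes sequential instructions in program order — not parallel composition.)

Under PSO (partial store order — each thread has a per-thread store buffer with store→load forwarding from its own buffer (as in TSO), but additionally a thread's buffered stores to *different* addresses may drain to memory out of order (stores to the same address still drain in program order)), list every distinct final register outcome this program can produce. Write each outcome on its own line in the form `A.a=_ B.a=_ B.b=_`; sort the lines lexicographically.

A.a=0 B.a=0 B.b=0
A.a=0 B.a=0 B.b=2
A.a=0 B.a=2 B.b=0
A.a=0 B.a=2 B.b=2
A.a=2 B.a=0 B.b=0
A.a=2 B.a=0 B.b=2
A.a=2 B.a=2 B.b=0
A.a=2 B.a=2 B.b=2

outcome vector order: (A.a,B.a,B.b)
|PSO outcomes| = 8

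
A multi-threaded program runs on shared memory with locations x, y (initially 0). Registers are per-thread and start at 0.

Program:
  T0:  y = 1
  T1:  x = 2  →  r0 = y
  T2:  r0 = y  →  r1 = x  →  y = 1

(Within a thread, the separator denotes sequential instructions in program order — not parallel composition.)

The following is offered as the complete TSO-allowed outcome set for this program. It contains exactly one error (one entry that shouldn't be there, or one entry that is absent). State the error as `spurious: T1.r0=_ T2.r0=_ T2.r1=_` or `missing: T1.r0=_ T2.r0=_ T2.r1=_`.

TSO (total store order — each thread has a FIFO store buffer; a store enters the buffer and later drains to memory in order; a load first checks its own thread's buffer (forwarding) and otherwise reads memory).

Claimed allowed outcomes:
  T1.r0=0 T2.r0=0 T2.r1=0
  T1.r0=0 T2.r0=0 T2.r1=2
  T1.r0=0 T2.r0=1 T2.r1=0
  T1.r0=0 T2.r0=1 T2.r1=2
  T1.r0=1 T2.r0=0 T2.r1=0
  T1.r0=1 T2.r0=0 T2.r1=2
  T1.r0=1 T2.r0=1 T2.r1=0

missing: T1.r0=1 T2.r0=1 T2.r1=2

outcome vector order: (T1.r0,T2.r0,T2.r1)
TSO (8): 000; 002; 010; 012; 100; 102; 110; 112
TSO∖claimed = {112}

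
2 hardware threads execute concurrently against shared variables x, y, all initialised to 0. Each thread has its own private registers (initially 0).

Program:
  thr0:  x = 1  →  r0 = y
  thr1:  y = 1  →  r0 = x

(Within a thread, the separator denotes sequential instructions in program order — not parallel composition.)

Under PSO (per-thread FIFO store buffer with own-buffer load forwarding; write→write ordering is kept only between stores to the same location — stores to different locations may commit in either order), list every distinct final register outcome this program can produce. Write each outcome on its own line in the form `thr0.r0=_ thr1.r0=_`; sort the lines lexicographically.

thr0.r0=0 thr1.r0=0
thr0.r0=0 thr1.r0=1
thr0.r0=1 thr1.r0=0
thr0.r0=1 thr1.r0=1

outcome vector order: (thr0.r0,thr1.r0)
|PSO outcomes| = 4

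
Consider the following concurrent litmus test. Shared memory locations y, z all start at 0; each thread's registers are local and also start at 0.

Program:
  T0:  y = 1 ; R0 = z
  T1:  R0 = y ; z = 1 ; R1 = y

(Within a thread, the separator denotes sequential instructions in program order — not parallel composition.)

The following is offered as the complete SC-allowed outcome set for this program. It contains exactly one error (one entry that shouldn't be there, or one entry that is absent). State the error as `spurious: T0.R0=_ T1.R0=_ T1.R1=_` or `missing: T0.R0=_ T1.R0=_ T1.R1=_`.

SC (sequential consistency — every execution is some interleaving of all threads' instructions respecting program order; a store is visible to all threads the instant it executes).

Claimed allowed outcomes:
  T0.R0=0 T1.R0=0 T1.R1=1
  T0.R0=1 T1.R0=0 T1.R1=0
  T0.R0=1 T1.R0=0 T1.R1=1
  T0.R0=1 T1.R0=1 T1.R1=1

missing: T0.R0=0 T1.R0=1 T1.R1=1

outcome vector order: (T0.R0,T1.R0,T1.R1)
SC: 5 outcomes — {001; 011; 100; 101; 111}
SC∖claimed = {011}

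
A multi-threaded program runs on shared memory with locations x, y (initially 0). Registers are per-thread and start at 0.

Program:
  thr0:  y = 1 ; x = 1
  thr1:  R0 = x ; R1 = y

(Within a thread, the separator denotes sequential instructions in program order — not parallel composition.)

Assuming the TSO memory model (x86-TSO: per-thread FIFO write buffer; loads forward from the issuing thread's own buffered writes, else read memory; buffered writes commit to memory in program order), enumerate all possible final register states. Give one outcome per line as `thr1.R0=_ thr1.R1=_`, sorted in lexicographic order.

thr1.R0=0 thr1.R1=0
thr1.R0=0 thr1.R1=1
thr1.R0=1 thr1.R1=1

outcome vector order: (thr1.R0,thr1.R1)
|TSO outcomes| = 3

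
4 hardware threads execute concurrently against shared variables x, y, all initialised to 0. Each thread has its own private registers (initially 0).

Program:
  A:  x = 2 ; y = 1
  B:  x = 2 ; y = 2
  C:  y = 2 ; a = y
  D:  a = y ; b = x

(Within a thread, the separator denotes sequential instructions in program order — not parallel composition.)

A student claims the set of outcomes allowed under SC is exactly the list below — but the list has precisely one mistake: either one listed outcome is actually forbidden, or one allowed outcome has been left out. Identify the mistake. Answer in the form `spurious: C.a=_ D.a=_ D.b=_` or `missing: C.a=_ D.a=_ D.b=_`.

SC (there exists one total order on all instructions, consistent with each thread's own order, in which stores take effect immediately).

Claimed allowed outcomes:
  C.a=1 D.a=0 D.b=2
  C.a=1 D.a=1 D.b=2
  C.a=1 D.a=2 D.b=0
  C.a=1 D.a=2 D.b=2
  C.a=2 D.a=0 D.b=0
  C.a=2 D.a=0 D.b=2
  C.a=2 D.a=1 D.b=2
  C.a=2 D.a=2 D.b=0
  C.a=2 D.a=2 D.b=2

missing: C.a=1 D.a=0 D.b=0

outcome vector order: (C.a,D.a,D.b)
[SC] allowed = {100; 102; 112; 120; 122; 200; 202; 212; 220; 222}
SC∖claimed = {100}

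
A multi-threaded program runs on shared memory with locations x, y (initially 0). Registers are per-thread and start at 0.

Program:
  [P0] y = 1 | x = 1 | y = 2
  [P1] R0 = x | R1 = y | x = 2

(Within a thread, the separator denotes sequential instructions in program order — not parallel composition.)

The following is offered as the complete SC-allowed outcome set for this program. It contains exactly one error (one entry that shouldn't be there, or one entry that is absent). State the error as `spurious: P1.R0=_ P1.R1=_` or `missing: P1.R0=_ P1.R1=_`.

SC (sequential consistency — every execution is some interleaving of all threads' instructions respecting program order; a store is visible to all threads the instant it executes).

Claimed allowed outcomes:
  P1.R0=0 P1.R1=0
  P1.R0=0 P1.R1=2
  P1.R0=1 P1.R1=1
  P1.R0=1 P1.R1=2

missing: P1.R0=0 P1.R1=1

outcome vector order: (P1.R0,P1.R1)
SC (5): (0,0), (0,1), (0,2), (1,1), (1,2)
SC∖claimed = {(0,1)}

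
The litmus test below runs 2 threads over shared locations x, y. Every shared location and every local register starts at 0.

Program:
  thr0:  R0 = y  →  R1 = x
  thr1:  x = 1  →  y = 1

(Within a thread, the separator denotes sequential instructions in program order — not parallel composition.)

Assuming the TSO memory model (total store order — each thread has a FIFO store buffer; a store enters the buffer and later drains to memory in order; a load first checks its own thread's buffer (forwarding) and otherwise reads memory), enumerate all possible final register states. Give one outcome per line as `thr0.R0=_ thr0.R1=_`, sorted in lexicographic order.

outcome vector order: (thr0.R0,thr0.R1)
|TSO outcomes| = 3

thr0.R0=0 thr0.R1=0
thr0.R0=0 thr0.R1=1
thr0.R0=1 thr0.R1=1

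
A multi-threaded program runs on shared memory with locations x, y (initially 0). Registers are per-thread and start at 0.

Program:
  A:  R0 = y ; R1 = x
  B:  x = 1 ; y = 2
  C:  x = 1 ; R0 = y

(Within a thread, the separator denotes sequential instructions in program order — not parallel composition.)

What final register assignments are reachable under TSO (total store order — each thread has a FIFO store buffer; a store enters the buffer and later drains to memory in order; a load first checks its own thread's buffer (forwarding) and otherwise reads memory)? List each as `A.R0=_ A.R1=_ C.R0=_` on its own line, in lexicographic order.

A.R0=0 A.R1=0 C.R0=0
A.R0=0 A.R1=0 C.R0=2
A.R0=0 A.R1=1 C.R0=0
A.R0=0 A.R1=1 C.R0=2
A.R0=2 A.R1=1 C.R0=0
A.R0=2 A.R1=1 C.R0=2

outcome vector order: (A.R0,A.R1,C.R0)
|TSO outcomes| = 6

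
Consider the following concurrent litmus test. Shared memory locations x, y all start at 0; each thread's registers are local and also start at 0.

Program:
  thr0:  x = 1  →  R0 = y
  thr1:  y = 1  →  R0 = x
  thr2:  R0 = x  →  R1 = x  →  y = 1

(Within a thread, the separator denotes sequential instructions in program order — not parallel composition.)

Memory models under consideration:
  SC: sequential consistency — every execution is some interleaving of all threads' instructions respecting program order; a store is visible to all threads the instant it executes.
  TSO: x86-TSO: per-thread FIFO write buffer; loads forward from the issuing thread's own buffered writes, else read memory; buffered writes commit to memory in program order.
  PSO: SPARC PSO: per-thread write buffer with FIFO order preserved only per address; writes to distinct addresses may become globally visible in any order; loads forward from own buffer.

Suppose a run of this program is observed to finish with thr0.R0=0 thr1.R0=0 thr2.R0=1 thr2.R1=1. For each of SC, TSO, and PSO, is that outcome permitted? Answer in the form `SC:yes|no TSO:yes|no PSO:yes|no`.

SC:no TSO:yes PSO:yes

outcome vector order: (thr0.R0,thr1.R0,thr2.R0,thr2.R1)
SC (9): <0 1 0 0> <0 1 0 1> <0 1 1 1> <1 0 0 0> <1 0 0 1> <1 0 1 1> <1 1 0 0> <1 1 0 1> <1 1 1 1>
TSO (12): <0 0 0 0> <0 0 0 1> <0 0 1 1> <0 1 0 0> <0 1 0 1> <0 1 1 1> <1 0 0 0> <1 0 0 1> <1 0 1 1> <1 1 0 0> <1 1 0 1> <1 1 1 1>
PSO (12): <0 0 0 0> <0 0 0 1> <0 0 1 1> <0 1 0 0> <0 1 0 1> <0 1 1 1> <1 0 0 0> <1 0 0 1> <1 0 1 1> <1 1 0 0> <1 1 0 1> <1 1 1 1>
target <0 0 1 1> ∈ {TSO,PSO}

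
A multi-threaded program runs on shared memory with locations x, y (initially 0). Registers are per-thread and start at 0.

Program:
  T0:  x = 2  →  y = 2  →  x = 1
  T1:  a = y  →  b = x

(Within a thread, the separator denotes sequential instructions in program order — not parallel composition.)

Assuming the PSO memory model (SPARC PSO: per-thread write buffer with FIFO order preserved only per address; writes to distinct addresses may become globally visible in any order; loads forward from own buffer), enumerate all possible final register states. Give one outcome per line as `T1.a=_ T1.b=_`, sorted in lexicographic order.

outcome vector order: (T1.a,T1.b)
|PSO outcomes| = 6

T1.a=0 T1.b=0
T1.a=0 T1.b=1
T1.a=0 T1.b=2
T1.a=2 T1.b=0
T1.a=2 T1.b=1
T1.a=2 T1.b=2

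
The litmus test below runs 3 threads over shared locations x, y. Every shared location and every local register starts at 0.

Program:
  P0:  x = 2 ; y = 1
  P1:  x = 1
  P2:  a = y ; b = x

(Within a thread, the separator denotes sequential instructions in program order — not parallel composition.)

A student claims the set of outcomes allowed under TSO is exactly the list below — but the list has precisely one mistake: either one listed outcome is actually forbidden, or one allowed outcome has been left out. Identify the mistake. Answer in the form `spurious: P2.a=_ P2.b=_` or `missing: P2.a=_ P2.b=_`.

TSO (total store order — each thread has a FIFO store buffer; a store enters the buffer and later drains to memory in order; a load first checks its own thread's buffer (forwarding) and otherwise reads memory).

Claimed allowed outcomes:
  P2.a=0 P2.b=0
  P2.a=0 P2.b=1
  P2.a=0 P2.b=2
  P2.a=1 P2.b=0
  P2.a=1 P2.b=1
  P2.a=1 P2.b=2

spurious: P2.a=1 P2.b=0

outcome vector order: (P2.a,P2.b)
TSO (5): 00 01 02 11 12
claimed∖TSO = {10}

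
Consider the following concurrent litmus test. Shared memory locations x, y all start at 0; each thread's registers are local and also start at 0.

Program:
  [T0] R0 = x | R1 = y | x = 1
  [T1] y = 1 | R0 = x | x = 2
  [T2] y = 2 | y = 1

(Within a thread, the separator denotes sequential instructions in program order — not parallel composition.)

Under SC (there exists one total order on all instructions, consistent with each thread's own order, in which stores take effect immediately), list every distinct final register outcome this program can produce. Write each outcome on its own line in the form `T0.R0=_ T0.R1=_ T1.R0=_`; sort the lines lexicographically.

T0.R0=0 T0.R1=0 T1.R0=0
T0.R0=0 T0.R1=0 T1.R0=1
T0.R0=0 T0.R1=1 T1.R0=0
T0.R0=0 T0.R1=1 T1.R0=1
T0.R0=0 T0.R1=2 T1.R0=0
T0.R0=0 T0.R1=2 T1.R0=1
T0.R0=2 T0.R1=1 T1.R0=0
T0.R0=2 T0.R1=2 T1.R0=0

outcome vector order: (T0.R0,T0.R1,T1.R0)
|SC outcomes| = 8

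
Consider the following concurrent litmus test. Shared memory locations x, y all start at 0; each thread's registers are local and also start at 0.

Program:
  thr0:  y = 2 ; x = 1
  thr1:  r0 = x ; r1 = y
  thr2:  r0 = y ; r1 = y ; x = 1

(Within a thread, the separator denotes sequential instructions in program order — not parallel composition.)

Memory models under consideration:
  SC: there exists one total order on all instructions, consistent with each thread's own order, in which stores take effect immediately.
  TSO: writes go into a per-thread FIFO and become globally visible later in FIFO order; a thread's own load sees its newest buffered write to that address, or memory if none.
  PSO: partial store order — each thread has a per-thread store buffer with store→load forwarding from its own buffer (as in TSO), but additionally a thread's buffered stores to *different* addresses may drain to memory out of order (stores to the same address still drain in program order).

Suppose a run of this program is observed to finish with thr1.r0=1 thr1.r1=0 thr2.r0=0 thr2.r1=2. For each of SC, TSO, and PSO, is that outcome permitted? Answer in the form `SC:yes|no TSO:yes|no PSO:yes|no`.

outcome vector order: (thr1.r0,thr1.r1,thr2.r0,thr2.r1)
[SC] allowed = {<0 0 0 0>; <0 0 0 2>; <0 0 2 2>; <0 2 0 0>; <0 2 0 2>; <0 2 2 2>; <1 0 0 0>; <1 2 0 0>; <1 2 0 2>; <1 2 2 2>}
[TSO] allowed = {<0 0 0 0>; <0 0 0 2>; <0 0 2 2>; <0 2 0 0>; <0 2 0 2>; <0 2 2 2>; <1 0 0 0>; <1 2 0 0>; <1 2 0 2>; <1 2 2 2>}
[PSO] allowed = {<0 0 0 0>; <0 0 0 2>; <0 0 2 2>; <0 2 0 0>; <0 2 0 2>; <0 2 2 2>; <1 0 0 0>; <1 0 0 2>; <1 0 2 2>; <1 2 0 0>; <1 2 0 2>; <1 2 2 2>}
target <1 0 0 2> ∈ {PSO}

SC:no TSO:no PSO:yes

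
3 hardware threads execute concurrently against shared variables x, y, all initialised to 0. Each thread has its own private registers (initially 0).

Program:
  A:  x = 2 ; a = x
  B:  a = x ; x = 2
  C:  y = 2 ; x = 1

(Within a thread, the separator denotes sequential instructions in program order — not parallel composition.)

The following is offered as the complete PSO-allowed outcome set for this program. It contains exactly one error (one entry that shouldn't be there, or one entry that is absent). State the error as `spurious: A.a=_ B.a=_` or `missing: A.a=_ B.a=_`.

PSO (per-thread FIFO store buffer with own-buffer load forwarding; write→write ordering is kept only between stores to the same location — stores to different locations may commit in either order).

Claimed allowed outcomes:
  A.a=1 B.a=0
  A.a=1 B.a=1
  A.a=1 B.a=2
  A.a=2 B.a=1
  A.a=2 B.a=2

missing: A.a=2 B.a=0

outcome vector order: (A.a,B.a)
[PSO] allowed = {<1 0>; <1 1>; <1 2>; <2 0>; <2 1>; <2 2>}
PSO∖claimed = {<2 0>}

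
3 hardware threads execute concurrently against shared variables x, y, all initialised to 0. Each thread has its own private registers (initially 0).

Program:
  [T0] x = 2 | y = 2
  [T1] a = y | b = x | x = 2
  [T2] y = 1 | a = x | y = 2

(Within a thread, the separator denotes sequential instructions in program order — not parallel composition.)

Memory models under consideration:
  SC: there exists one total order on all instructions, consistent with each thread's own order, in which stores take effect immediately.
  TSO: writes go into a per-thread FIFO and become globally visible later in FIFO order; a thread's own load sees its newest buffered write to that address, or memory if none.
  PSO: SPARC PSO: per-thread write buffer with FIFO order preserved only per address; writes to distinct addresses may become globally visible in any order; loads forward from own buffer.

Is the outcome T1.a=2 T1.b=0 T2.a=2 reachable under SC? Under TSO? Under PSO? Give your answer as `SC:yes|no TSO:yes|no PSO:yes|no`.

SC:no TSO:no PSO:yes

outcome vector order: (T1.a,T1.b,T2.a)
[SC] allowed = {(0,0,0), (0,0,2), (0,2,0), (0,2,2), (1,0,0), (1,0,2), (1,2,0), (1,2,2), (2,0,0), (2,2,0), (2,2,2)}
[TSO] allowed = {(0,0,0), (0,0,2), (0,2,0), (0,2,2), (1,0,0), (1,0,2), (1,2,0), (1,2,2), (2,0,0), (2,2,0), (2,2,2)}
[PSO] allowed = {(0,0,0), (0,0,2), (0,2,0), (0,2,2), (1,0,0), (1,0,2), (1,2,0), (1,2,2), (2,0,0), (2,0,2), (2,2,0), (2,2,2)}
target (2,0,2) ∈ {PSO}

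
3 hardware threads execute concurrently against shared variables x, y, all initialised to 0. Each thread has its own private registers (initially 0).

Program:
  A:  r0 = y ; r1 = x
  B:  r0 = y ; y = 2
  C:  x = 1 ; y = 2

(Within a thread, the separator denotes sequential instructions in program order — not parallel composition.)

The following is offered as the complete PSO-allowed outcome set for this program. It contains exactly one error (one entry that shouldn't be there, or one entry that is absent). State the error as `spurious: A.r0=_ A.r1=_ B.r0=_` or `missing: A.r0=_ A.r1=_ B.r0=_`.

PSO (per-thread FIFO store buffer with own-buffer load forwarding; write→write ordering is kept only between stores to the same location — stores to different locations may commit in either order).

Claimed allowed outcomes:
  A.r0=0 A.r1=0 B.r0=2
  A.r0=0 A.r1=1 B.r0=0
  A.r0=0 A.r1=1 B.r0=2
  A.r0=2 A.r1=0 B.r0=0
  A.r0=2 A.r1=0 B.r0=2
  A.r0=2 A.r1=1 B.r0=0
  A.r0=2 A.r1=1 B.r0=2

missing: A.r0=0 A.r1=0 B.r0=0

outcome vector order: (A.r0,A.r1,B.r0)
PSO (8): <0 0 0> <0 0 2> <0 1 0> <0 1 2> <2 0 0> <2 0 2> <2 1 0> <2 1 2>
PSO∖claimed = {<0 0 0>}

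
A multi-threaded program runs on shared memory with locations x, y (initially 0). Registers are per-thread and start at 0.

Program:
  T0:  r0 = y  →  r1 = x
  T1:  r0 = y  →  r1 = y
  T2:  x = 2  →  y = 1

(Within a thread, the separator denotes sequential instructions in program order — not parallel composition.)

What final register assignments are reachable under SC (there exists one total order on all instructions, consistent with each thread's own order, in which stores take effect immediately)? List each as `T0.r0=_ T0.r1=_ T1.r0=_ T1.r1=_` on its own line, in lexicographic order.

outcome vector order: (T0.r0,T0.r1,T1.r0,T1.r1)
|SC outcomes| = 9

T0.r0=0 T0.r1=0 T1.r0=0 T1.r1=0
T0.r0=0 T0.r1=0 T1.r0=0 T1.r1=1
T0.r0=0 T0.r1=0 T1.r0=1 T1.r1=1
T0.r0=0 T0.r1=2 T1.r0=0 T1.r1=0
T0.r0=0 T0.r1=2 T1.r0=0 T1.r1=1
T0.r0=0 T0.r1=2 T1.r0=1 T1.r1=1
T0.r0=1 T0.r1=2 T1.r0=0 T1.r1=0
T0.r0=1 T0.r1=2 T1.r0=0 T1.r1=1
T0.r0=1 T0.r1=2 T1.r0=1 T1.r1=1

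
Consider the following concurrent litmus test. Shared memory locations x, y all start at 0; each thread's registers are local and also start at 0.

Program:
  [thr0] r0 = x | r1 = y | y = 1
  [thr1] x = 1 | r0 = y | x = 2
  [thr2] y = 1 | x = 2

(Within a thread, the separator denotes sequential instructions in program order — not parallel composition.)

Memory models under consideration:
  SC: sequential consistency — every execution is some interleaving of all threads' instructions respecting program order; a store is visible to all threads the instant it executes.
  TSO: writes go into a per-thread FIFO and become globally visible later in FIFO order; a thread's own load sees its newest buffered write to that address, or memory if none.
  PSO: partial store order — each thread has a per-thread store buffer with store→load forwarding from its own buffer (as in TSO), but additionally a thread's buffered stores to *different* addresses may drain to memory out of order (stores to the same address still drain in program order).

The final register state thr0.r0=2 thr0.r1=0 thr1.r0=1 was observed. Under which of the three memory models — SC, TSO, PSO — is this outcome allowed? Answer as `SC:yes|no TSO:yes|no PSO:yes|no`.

outcome vector order: (thr0.r0,thr0.r1,thr1.r0)
under SC → (0,0,0), (0,0,1), (0,1,0), (0,1,1), (1,0,0), (1,0,1), (1,1,0), (1,1,1), (2,0,0), (2,1,0), (2,1,1)
under TSO → (0,0,0), (0,0,1), (0,1,0), (0,1,1), (1,0,0), (1,0,1), (1,1,0), (1,1,1), (2,0,0), (2,1,0), (2,1,1)
under PSO → (0,0,0), (0,0,1), (0,1,0), (0,1,1), (1,0,0), (1,0,1), (1,1,0), (1,1,1), (2,0,0), (2,0,1), (2,1,0), (2,1,1)
target (2,0,1) ∈ {PSO}

SC:no TSO:no PSO:yes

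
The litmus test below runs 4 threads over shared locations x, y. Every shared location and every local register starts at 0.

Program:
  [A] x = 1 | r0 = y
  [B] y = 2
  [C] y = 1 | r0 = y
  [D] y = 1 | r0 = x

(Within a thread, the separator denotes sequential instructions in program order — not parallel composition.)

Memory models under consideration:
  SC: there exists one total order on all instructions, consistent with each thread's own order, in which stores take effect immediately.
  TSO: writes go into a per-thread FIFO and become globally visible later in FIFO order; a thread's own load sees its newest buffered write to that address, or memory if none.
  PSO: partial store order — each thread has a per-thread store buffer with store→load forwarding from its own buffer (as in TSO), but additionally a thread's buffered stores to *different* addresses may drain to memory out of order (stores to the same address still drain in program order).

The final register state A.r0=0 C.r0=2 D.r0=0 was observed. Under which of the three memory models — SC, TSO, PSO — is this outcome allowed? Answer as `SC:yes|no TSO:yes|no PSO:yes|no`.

SC:no TSO:yes PSO:yes

outcome vector order: (A.r0,C.r0,D.r0)
SC: 10 outcomes — {0/1/1 0/2/1 1/1/0 1/1/1 1/2/0 1/2/1 2/1/0 2/1/1 2/2/0 2/2/1}
TSO: 12 outcomes — {0/1/0 0/1/1 0/2/0 0/2/1 1/1/0 1/1/1 1/2/0 1/2/1 2/1/0 2/1/1 2/2/0 2/2/1}
PSO: 12 outcomes — {0/1/0 0/1/1 0/2/0 0/2/1 1/1/0 1/1/1 1/2/0 1/2/1 2/1/0 2/1/1 2/2/0 2/2/1}
target 0/2/0 ∈ {TSO,PSO}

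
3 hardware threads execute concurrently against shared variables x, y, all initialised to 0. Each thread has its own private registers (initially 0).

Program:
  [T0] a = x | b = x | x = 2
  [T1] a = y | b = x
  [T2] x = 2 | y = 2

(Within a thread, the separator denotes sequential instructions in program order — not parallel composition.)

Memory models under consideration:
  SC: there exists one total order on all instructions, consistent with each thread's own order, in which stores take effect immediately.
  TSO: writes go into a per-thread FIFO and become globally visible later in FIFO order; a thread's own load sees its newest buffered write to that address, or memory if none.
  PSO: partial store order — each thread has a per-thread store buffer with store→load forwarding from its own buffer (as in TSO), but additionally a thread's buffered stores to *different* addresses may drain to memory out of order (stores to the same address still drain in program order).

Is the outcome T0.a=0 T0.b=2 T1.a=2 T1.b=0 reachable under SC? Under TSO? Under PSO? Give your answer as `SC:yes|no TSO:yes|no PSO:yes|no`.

outcome vector order: (T0.a,T0.b,T1.a,T1.b)
SC: 9 outcomes — {0/0/0/0; 0/0/0/2; 0/0/2/2; 0/2/0/0; 0/2/0/2; 0/2/2/2; 2/2/0/0; 2/2/0/2; 2/2/2/2}
TSO: 9 outcomes — {0/0/0/0; 0/0/0/2; 0/0/2/2; 0/2/0/0; 0/2/0/2; 0/2/2/2; 2/2/0/0; 2/2/0/2; 2/2/2/2}
PSO: 12 outcomes — {0/0/0/0; 0/0/0/2; 0/0/2/0; 0/0/2/2; 0/2/0/0; 0/2/0/2; 0/2/2/0; 0/2/2/2; 2/2/0/0; 2/2/0/2; 2/2/2/0; 2/2/2/2}
target 0/2/2/0 ∈ {PSO}

SC:no TSO:no PSO:yes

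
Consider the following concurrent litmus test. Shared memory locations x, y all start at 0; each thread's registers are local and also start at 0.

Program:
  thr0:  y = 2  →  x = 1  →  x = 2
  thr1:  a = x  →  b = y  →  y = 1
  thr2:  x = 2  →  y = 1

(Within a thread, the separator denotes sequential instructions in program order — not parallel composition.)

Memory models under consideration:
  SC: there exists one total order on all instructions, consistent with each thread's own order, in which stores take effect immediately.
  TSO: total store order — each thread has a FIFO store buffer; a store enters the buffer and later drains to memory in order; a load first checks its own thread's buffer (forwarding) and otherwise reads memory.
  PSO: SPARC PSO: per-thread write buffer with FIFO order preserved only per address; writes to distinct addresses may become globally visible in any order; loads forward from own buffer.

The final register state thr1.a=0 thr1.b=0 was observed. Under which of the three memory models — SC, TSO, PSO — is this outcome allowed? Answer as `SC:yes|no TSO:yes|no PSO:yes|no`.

SC:yes TSO:yes PSO:yes

outcome vector order: (thr1.a,thr1.b)
[SC] allowed = {<0 0>, <0 1>, <0 2>, <1 1>, <1 2>, <2 0>, <2 1>, <2 2>}
[TSO] allowed = {<0 0>, <0 1>, <0 2>, <1 1>, <1 2>, <2 0>, <2 1>, <2 2>}
[PSO] allowed = {<0 0>, <0 1>, <0 2>, <1 0>, <1 1>, <1 2>, <2 0>, <2 1>, <2 2>}
target <0 0> ∈ {SC,TSO,PSO}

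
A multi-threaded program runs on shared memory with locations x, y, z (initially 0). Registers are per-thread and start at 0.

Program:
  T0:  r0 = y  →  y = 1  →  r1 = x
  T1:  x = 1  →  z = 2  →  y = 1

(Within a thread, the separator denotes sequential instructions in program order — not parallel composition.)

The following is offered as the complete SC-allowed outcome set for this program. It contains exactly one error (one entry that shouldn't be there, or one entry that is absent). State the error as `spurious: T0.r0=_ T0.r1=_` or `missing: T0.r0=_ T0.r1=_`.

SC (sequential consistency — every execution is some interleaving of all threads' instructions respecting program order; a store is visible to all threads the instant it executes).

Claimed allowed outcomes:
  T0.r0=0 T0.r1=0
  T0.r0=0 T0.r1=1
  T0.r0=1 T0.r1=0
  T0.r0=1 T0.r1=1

outcome vector order: (T0.r0,T0.r1)
SC: 3 outcomes — {00; 01; 11}
claimed∖SC = {10}

spurious: T0.r0=1 T0.r1=0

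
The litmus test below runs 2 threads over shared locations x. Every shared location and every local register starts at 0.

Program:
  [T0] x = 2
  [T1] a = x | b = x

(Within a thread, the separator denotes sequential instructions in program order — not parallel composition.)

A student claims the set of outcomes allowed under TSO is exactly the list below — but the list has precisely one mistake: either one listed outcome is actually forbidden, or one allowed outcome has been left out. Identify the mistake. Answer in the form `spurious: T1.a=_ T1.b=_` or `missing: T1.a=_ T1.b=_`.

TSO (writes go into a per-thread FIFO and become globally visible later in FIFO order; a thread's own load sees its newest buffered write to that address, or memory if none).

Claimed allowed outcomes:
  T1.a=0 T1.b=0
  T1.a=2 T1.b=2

outcome vector order: (T1.a,T1.b)
under TSO → 0/0 0/2 2/2
TSO∖claimed = {0/2}

missing: T1.a=0 T1.b=2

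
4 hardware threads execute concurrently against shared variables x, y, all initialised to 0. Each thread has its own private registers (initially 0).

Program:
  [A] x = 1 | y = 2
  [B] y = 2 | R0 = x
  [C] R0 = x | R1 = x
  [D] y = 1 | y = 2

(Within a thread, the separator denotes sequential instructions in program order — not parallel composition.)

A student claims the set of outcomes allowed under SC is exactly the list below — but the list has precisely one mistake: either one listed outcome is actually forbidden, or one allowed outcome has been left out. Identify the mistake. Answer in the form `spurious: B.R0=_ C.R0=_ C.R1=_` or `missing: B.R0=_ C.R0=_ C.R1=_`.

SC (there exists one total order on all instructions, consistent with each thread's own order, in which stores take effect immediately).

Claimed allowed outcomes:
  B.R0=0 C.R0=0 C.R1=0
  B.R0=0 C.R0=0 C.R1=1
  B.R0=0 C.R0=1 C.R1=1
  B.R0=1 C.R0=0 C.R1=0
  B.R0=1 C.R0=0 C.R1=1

outcome vector order: (B.R0,C.R0,C.R1)
SC (6): (0,0,0) (0,0,1) (0,1,1) (1,0,0) (1,0,1) (1,1,1)
SC∖claimed = {(1,1,1)}

missing: B.R0=1 C.R0=1 C.R1=1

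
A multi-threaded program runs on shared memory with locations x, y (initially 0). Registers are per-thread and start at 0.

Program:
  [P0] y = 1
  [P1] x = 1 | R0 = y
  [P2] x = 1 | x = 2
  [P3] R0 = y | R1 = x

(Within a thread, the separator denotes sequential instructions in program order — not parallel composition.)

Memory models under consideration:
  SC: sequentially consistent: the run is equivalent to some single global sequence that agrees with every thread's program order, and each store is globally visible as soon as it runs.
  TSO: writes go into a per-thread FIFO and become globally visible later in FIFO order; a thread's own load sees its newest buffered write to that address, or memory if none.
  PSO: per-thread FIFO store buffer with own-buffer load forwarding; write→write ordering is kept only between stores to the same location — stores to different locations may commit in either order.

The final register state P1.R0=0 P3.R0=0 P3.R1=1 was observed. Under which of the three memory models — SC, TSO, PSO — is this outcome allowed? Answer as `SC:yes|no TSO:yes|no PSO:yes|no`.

SC:yes TSO:yes PSO:yes

outcome vector order: (P1.R0,P3.R0,P3.R1)
SC: 11 outcomes — {(0,0,0); (0,0,1); (0,0,2); (0,1,1); (0,1,2); (1,0,0); (1,0,1); (1,0,2); (1,1,0); (1,1,1); (1,1,2)}
TSO: 12 outcomes — {(0,0,0); (0,0,1); (0,0,2); (0,1,0); (0,1,1); (0,1,2); (1,0,0); (1,0,1); (1,0,2); (1,1,0); (1,1,1); (1,1,2)}
PSO: 12 outcomes — {(0,0,0); (0,0,1); (0,0,2); (0,1,0); (0,1,1); (0,1,2); (1,0,0); (1,0,1); (1,0,2); (1,1,0); (1,1,1); (1,1,2)}
target (0,0,1) ∈ {SC,TSO,PSO}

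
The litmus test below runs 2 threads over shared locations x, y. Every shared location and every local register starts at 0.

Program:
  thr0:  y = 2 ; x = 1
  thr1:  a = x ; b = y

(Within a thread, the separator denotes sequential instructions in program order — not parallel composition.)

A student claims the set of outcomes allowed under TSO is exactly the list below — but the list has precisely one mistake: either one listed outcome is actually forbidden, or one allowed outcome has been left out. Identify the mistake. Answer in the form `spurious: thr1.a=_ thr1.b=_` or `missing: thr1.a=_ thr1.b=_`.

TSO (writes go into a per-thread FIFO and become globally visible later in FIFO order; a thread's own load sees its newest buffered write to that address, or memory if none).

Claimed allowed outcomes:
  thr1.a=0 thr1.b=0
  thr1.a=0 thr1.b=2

missing: thr1.a=1 thr1.b=2

outcome vector order: (thr1.a,thr1.b)
TSO (3): 0/0, 0/2, 1/2
TSO∖claimed = {1/2}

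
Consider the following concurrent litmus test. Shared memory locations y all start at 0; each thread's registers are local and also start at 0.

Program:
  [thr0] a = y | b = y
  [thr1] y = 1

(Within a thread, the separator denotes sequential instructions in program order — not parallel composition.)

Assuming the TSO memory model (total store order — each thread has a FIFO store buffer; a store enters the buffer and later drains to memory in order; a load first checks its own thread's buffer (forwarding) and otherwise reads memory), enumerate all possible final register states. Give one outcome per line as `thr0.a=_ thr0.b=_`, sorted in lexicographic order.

outcome vector order: (thr0.a,thr0.b)
|TSO outcomes| = 3

thr0.a=0 thr0.b=0
thr0.a=0 thr0.b=1
thr0.a=1 thr0.b=1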